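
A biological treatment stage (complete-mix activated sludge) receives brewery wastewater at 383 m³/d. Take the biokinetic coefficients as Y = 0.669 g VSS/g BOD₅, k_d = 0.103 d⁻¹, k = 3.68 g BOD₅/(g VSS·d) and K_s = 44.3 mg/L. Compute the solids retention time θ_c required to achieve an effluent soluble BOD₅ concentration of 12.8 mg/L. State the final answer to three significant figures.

θ_c ≈ 2.23 d

Specific growth rate at S = 12.8 mg/L: μ = YkS/(K_s+S) = 0.669·3.68·12.8/(44.3+12.8) = 0.5519 d⁻¹.
θ_c = 1/(μ − k_d) = 1/(0.5519 − 0.103) = 1/0.4489 = 2.228 d.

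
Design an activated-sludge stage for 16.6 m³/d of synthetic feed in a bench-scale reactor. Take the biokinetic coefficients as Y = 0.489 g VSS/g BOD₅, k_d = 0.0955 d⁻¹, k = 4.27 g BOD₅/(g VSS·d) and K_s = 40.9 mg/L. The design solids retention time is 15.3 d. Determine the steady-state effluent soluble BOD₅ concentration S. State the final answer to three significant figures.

For a completely mixed reactor with recycle the Lawrence–McCarty relation gives S = K_s·(1 + k_d·θ_c) / [θ_c·(Y·k − k_d) − 1] = 40.9 × (1 + 0.0955 × 15.3) / [15.3 × (0.489 × 4.27 − 0.0955) − 1] = 100.7 / 29.49 = 3.414 mg/L.

S ≈ 3.41 mg/L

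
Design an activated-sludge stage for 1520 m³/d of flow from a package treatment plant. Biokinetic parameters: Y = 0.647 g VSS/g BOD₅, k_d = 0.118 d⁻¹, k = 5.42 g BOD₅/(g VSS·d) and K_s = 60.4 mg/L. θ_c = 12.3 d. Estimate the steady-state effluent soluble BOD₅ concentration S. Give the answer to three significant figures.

For a completely mixed reactor with recycle the Lawrence–McCarty relation gives S = K_s·(1 + k_d·θ_c) / [θ_c·(Y·k − k_d) − 1] = 60.4 × (1 + 0.118 × 12.3) / [12.3 × (0.647 × 5.42 − 0.118) − 1] = 148.1 / 40.68 = 3.640 mg/L.

S ≈ 3.64 mg/L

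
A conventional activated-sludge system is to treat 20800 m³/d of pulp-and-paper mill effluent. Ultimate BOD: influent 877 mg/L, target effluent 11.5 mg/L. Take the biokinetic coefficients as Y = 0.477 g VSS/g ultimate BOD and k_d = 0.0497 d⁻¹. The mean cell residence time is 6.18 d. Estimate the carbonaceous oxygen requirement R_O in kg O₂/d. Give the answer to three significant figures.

R_O ≈ 8670 kg O₂/d

The observed yield is Y_obs = Y/(1 + k_d·θ_c) = 0.477 / (1 + 0.0497 × 6.18) = 0.477 / 1.307 = 0.3649 g VSS per g ultimate BOD removed.
Q·(S₀ − S) = 20800 × (877 − 11.5) × 10⁻³ = 18002 kg/d removed.
Net sludge production P_X = 0.3649 × 18002 = 6569 kg VSS/d.
Carbonaceous O₂ demand = substrate oxidised − cell-mass equivalent = 18002 − 1.42 × 6569 = 8674 kg O₂/d.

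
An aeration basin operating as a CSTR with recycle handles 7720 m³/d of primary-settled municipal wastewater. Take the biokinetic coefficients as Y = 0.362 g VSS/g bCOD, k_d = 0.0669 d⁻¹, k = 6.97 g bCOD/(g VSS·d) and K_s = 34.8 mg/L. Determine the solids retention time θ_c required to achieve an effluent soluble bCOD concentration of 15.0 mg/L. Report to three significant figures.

θ_c ≈ 1.44 d

At the target effluent, Y k S/(K_s+S) = 0.362×6.97×15.0/49.80 = 0.7600 d⁻¹.
Then 1/θ_c = μ − k_d = 0.7600 − 0.0669 = 0.6931 d⁻¹, giving θ_c = 1.443 d.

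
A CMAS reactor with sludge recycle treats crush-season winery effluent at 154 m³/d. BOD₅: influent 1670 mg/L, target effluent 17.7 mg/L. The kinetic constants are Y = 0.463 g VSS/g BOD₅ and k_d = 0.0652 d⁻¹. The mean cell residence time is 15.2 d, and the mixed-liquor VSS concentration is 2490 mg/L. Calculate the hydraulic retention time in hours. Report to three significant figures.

Steady-state biomass mass balance: V·X·(1 + k_d·θ_c) = Y·Q·(S₀ − S)·θ_c, so V = 0.463 × 154 × (1670 − 17.7) × 15.2 / [2490 × (1 + 0.0652 × 15.2)] = 1.79×10^6 / 4958 = 361.2 m³.
τ = V/Q = 361.2/154 = 2.345 d, or 56.29 h.

τ ≈ 56.3 h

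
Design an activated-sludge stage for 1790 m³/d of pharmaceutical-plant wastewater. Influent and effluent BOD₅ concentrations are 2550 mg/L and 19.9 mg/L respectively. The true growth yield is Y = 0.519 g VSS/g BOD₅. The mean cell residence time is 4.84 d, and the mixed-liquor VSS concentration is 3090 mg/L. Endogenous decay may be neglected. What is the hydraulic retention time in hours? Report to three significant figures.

τ ≈ 49.4 h

Biomass mass balance (decay neglected): V·X = Y·Q·(S₀ − S)·θ_c, so V = 0.519 × 1790 × (2550 − 19.9) × 4.84 / 3090 = 3682 m³.
τ = V/Q = 3682/1790 = 2.057 d, or 49.36 h.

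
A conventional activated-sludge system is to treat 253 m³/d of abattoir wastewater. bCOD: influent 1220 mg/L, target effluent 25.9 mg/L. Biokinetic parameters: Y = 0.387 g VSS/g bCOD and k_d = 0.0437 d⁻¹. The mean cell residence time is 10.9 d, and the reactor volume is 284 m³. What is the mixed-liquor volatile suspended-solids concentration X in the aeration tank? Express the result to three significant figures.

From V·X·(1 + k_d·θ_c) = Y·Q·(S₀ − S)·θ_c: X = 0.387 × 253 × (1220 − 25.9) × 10.9 / [284 × (1 + 0.0437 × 10.9)] = 3039 mg/L.

X ≈ 3040 mg/L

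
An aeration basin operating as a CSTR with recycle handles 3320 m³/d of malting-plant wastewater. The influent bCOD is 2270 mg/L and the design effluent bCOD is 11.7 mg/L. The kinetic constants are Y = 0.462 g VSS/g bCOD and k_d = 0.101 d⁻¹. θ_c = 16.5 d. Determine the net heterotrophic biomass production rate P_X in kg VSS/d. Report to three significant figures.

The observed yield is Y_obs = Y/(1 + k_d·θ_c) = 0.462 / (1 + 0.101 × 16.5) = 0.462 / 2.667 = 0.1733 g VSS per g bCOD removed.
ΔS = 2270 − 11.7 = 2258 mg/L, so the substrate removal rate is 3320 × 2258/1000 = 7498 kg bCOD/d.
P_X = Y_obs · Q(S₀ − S) = 0.1733 × 7498 = 1299 kg VSS/d.

P_X ≈ 1300 kg VSS/d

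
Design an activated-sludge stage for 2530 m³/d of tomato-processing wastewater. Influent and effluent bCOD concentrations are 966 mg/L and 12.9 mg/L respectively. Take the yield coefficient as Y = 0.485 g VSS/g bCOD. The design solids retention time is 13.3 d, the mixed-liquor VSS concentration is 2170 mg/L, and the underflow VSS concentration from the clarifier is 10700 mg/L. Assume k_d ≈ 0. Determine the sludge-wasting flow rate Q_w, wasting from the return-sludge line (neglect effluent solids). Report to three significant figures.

With k_d = 0 the design equation reduces to V = Y Q (S₀−S) θ_c / X = 0.485 × 2530 × (966 − 12.9) × 13.3 / 2170 = 7168 m³.
θ_c = V·X/(Q_w·X_r) when wasting from the recycle, so Q_w = V·X/(θ_c·X_r) = 7168 × 2170 / (13.3 × 10700) = 109.3 m³/d.

Q_w ≈ 109 m³/d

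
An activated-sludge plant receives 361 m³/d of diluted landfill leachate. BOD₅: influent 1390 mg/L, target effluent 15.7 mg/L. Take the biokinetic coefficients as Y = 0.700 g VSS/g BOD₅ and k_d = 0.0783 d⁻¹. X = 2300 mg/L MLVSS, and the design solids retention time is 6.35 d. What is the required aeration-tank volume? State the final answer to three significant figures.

Rearranging the biomass balance for a CMAS with decay, V = Y·Q·ΔS·θ_c / [X·(1+k_d θ_c)] = 0.700 × 361 × (1390 − 15.7) × 6.35 / [2300 × (1 + 0.0783 × 6.35)] = 2.21×10^6 / 3444 = 640.4 m³.

V ≈ 640 m³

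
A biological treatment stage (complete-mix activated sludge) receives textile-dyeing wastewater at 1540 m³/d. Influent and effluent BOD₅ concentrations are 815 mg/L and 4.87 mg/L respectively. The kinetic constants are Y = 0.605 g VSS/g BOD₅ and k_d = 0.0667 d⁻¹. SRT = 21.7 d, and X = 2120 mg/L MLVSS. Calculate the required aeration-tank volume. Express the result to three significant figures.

Rearranging the biomass balance for a CMAS with decay, V = Y·Q·ΔS·θ_c / [X·(1+k_d θ_c)] = 0.605 × 1540 × (815 − 4.87) × 21.7 / [2120 × (1 + 0.0667 × 21.7)] = 1.64×10^7 / 5188 = 3157 m³.

V ≈ 3160 m³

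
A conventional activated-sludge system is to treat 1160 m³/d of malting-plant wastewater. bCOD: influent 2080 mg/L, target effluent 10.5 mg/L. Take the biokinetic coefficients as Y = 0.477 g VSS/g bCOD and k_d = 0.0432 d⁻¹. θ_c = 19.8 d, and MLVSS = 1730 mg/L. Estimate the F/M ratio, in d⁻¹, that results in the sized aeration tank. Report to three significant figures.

F/M ≈ 0.197 d⁻¹

Steady-state biomass mass balance: V·X·(1 + k_d·θ_c) = Y·Q·(S₀ − S)·θ_c, so V = 0.477 × 1160 × (2080 − 10.5) × 19.8 / [1730 × (1 + 0.0432 × 19.8)] = 2.27×10^7 / 3210 = 7064 m³.
F/M = applied load / biomass = Q·S₀/(V·X) = 1160 × 2080 / (7064 × 1730) = 0.1974 d⁻¹.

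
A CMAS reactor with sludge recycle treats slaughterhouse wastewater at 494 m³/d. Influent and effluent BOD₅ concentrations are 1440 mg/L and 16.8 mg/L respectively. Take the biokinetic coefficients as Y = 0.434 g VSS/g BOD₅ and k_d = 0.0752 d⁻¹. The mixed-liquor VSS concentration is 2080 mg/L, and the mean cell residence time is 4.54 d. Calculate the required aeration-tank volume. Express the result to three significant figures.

Steady-state biomass mass balance: V·X·(1 + k_d·θ_c) = Y·Q·(S₀ − S)·θ_c, so V = 0.434 × 494 × (1440 − 16.8) × 4.54 / [2080 × (1 + 0.0752 × 4.54)] = 1.39×10^6 / 2790 = 496.5 m³.

V ≈ 496 m³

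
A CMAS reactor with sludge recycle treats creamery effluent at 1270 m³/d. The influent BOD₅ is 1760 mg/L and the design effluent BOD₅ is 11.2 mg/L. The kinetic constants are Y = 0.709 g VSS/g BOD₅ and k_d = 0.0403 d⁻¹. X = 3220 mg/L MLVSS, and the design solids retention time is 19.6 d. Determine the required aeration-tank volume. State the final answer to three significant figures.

V ≈ 5360 m³

From the SRT design equation V = Y Q (S₀−S) θ_c / [X (1 + k_d θ_c)] = 0.709 × 1270 × (1760 − 11.2) × 19.6 / [3220 × (1 + 0.0403 × 19.6)] = 3.09×10^7 / 5763 = 5355 m³.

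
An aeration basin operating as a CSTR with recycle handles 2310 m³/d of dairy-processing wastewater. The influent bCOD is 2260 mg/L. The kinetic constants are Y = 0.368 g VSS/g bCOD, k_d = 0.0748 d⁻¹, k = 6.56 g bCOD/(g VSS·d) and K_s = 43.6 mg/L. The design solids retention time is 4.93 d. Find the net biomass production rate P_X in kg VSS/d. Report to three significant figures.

Effluent substrate depends only on kinetics and SRT: S = K_s(1 + k_d θ_c) / [θ_c(Yk − k_d) − 1] = 43.6 × (1 + 0.0748 × 4.93) / [4.93 × (0.368 × 6.56 − 0.0748) − 1] = 59.68 / 10.53 = 5.666 mg/L.
Correct the yield for decay: Y_obs = Y/(1 + k_d θ_c) = 0.368 / (1 + 0.0748 × 4.93) = 0.368 / 1.369 = 0.2689.
ΔS = 2260 − 5.67 = 2254 mg/L, so the substrate removal rate is 2310 × 2254/1000 = 5208 kg bCOD/d.
So the net sludge growth is P_X = 0.2689 × 5208 = 1400 kg VSS/d.

P_X ≈ 1400 kg VSS/d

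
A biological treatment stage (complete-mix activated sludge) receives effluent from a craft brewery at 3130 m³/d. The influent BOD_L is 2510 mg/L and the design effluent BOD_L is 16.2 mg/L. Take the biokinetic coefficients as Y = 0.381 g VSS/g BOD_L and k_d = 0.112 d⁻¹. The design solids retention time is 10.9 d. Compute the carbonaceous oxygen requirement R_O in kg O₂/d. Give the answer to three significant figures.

R_O ≈ 5900 kg O₂/d

Observed yield with endogenous decay: Y_obs = Y / (1 + k_d·θ_c) = 0.381 / (1 + 0.112 × 10.9) = 0.381 / 2.221 = 0.1716 g VSS/g BOD_L.
ΔS = 2510 − 16.2 = 2494 mg/L, so the substrate removal rate is 3130 × 2494/1000 = 7806 kg BOD_L/d.
Biomass synthesised: P_X = Y_obs × 7806 = 1339 kg VSS/d.
R_O = Q·(S₀ − S) − 1.42·P_X = 7806 − 1.42 × 1339 = 5904 kg O₂/d.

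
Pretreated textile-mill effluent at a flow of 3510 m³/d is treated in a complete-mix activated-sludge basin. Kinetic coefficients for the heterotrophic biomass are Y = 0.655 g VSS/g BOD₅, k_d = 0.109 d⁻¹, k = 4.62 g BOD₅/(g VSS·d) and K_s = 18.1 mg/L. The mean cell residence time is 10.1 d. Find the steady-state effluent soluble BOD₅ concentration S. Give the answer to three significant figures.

Effluent substrate depends only on kinetics and SRT: S = K_s(1 + k_d θ_c) / [θ_c(Yk − k_d) − 1] = 18.1 × (1 + 0.109 × 10.1) / [10.1 × (0.655 × 4.62 − 0.109) − 1] = 38.03 / 28.46 = 1.336 mg/L.

S ≈ 1.34 mg/L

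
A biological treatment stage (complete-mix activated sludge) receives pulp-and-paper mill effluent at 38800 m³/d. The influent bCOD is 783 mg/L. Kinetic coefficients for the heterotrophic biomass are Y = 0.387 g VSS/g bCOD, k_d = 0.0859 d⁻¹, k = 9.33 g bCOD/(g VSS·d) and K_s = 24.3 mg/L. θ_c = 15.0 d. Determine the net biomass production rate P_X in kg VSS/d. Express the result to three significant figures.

From the Monod/SRT balance for a CMAS, S = K_s·(1+k_d θ_c)/[θ_c·(Y k − k_d) − 1] = 24.3 × (1 + 0.0859 × 15.0) / [15.0 × (0.387 × 9.33 − 0.0859) − 1] = 55.61 / 51.87 = 1.072 mg/L.
Y_obs = Y / (1 + k_d θ_c) = 0.387 / (1 + 0.0859 × 15.0) = 0.387 / 2.288 = 0.1691.
Mass of bCOD removed per day: Q(S₀ − S) = 38800 × 781.9 g/m³ = 30339 kg/d.
So the net sludge growth is P_X = 0.1691 × 30339 = 5130 kg VSS/d.

P_X ≈ 5130 kg VSS/d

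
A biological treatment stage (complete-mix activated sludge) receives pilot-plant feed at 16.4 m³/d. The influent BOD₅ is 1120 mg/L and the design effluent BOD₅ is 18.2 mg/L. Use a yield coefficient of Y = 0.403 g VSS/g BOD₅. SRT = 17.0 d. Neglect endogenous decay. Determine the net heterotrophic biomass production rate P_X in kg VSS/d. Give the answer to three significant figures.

P_X ≈ 7.28 kg VSS/d

With endogenous decay neglected, the observed yield equals the true yield: Y_obs = Y = 0.403 g VSS/g BOD₅.
Mass of BOD₅ removed per day: Q(S₀ − S) = 16.4 × 1102 g/m³ = 18.07 kg/d.
P_X = Y_obs · Q(S₀ − S) = 0.4030 × 18.07 = 7.282 kg VSS/d.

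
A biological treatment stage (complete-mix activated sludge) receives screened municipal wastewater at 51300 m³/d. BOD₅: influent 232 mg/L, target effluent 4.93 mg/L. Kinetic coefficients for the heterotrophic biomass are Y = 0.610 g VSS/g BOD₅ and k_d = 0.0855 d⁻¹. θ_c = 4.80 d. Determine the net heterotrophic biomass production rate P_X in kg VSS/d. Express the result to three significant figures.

Y_obs = Y / (1 + k_d θ_c) = 0.610 / (1 + 0.0855 × 4.80) = 0.610 / 1.410 = 0.4325.
Substrate removed = Q·(S₀ − S) = 51300 m³/d × (232 − 4.93) g/m³ = 1.16×10^7 g/d = 11649 kg/d.
P_X = Y_obs · Q(S₀ − S) = 0.4325 × 11649 = 5038 kg VSS/d.

P_X ≈ 5040 kg VSS/d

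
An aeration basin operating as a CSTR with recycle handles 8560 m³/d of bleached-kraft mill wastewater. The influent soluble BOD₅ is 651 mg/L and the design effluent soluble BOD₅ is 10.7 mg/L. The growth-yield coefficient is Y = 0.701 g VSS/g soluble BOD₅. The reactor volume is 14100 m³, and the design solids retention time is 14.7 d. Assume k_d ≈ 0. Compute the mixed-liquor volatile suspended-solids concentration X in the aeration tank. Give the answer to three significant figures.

From V·X = Y·Q·(S₀ − S)·θ_c (decay neglected): X = 0.701 × 8560 × (651 − 10.7) × 14.7 / 14100 = 4006 mg/L.

X ≈ 4010 mg/L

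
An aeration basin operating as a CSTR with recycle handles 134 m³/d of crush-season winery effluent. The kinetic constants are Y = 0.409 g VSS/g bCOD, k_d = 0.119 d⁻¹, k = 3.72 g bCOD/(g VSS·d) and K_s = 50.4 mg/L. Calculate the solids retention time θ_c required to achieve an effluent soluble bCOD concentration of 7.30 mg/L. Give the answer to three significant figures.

Specific growth rate at S = 7.30 mg/L: μ = YkS/(K_s+S) = 0.409·3.72·7.30/(50.4+7.30) = 0.1925 d⁻¹.
Then 1/θ_c = μ − k_d = 0.1925 − 0.119 = 0.07349 d⁻¹, giving θ_c = 13.61 d.

θ_c ≈ 13.6 d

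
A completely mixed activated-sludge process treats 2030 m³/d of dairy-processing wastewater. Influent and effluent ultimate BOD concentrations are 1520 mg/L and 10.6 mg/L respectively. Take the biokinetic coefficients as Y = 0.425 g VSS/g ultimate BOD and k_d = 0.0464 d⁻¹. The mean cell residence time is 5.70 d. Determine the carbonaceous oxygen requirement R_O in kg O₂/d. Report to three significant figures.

R_O ≈ 1600 kg O₂/d

Correct the yield for decay: Y_obs = Y/(1 + k_d θ_c) = 0.425 / (1 + 0.0464 × 5.70) = 0.425 / 1.264 = 0.3361.
Q·(S₀ − S) = 2030 × (1520 − 10.6) × 10⁻³ = 3064 kg/d removed.
Net sludge production P_X = 0.3361 × 3064 = 1030 kg VSS/d.
R_O = Q·(S₀ − S) − 1.42·P_X = 3064 − 1.42 × 1030 = 1602 kg O₂/d.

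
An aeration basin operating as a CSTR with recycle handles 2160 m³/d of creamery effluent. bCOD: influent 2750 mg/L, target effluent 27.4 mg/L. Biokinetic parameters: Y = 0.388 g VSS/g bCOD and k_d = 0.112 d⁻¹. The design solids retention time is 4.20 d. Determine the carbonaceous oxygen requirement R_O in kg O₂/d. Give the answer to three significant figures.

The observed yield is Y_obs = Y/(1 + k_d·θ_c) = 0.388 / (1 + 0.112 × 4.20) = 0.388 / 1.470 = 0.2639 g VSS per g bCOD removed.
Q·(S₀ − S) = 2160 × (2750 − 27.4) × 10⁻³ = 5881 kg/d removed.
Net sludge production P_X = 0.2639 × 5881 = 1552 kg VSS/d.
Carbonaceous O₂ demand = substrate oxidised − cell-mass equivalent = 5881 − 1.42 × 1552 = 3677 kg O₂/d.

R_O ≈ 3680 kg O₂/d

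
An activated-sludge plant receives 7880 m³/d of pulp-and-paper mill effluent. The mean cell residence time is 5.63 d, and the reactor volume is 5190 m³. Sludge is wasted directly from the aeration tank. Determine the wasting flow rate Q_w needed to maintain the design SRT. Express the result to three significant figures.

Q_w ≈ 922 m³/d

For wasting at MLVSS concentration, Q_w = V/θ_c = 5190/5.63 = 921.8 m³/d.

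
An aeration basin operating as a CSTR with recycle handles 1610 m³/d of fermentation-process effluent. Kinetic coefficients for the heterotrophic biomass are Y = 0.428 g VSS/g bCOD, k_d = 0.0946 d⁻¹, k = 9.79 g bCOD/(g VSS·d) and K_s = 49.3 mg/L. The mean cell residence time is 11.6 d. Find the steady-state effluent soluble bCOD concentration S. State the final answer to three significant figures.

S ≈ 2.22 mg/L

Effluent substrate depends only on kinetics and SRT: S = K_s(1 + k_d θ_c) / [θ_c(Yk − k_d) − 1] = 49.3 × (1 + 0.0946 × 11.6) / [11.6 × (0.428 × 9.79 − 0.0946) − 1] = 103.4 / 46.51 = 2.223 mg/L.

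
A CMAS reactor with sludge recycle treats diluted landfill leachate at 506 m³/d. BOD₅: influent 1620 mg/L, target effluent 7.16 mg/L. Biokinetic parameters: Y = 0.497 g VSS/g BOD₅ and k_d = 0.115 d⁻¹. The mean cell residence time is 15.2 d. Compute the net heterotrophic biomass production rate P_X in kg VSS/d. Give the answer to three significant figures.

The observed yield is Y_obs = Y/(1 + k_d·θ_c) = 0.497 / (1 + 0.115 × 15.2) = 0.497 / 2.748 = 0.1809 g VSS per g BOD₅ removed.
Q·(S₀ − S) = 506 × (1620 − 7.16) × 10⁻³ = 816.1 kg/d removed.
Net biomass production P_X = Y_obs × Q·(S₀ − S) = 0.1809 × 816.1 = 147.6 kg VSS/d.

P_X ≈ 148 kg VSS/d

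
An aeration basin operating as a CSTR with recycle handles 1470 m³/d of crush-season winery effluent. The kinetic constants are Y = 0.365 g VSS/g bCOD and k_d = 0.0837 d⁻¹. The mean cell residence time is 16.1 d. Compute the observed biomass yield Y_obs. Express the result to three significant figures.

Y_obs ≈ 0.155 g VSS/g bCOD

Correct the yield for decay: Y_obs = Y/(1 + k_d θ_c) = 0.365 / (1 + 0.0837 × 16.1) = 0.365 / 2.348 = 0.1555.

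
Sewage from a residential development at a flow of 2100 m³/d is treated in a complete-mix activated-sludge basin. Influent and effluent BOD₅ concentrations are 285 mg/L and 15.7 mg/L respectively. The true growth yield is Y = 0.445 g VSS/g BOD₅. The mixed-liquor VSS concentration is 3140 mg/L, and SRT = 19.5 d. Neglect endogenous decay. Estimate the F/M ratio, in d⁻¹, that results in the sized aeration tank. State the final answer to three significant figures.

F/M ≈ 0.122 d⁻¹

With k_d = 0 the design equation reduces to V = Y Q (S₀−S) θ_c / X = 0.445 × 2100 × (285 − 15.7) × 19.5 / 3140 = 1563 m³.
F/M = Q·S₀ / (V·X) = 2100 × 285 / (1563 × 3140) = 0.1220 g BOD₅·(g VSS·d)⁻¹.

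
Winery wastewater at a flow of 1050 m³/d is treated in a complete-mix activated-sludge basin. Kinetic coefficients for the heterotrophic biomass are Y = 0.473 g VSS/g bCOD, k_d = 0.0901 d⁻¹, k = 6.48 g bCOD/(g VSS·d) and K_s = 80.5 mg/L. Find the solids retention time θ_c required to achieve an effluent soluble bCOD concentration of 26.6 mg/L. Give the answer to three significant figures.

θ_c ≈ 1.49 d

Specific growth rate at S = 26.6 mg/L: μ = YkS/(K_s+S) = 0.473·6.48·26.6/(80.5+26.6) = 0.7613 d⁻¹.
Then 1/θ_c = μ − k_d = 0.7613 − 0.0901 = 0.6712 d⁻¹, giving θ_c = 1.490 d.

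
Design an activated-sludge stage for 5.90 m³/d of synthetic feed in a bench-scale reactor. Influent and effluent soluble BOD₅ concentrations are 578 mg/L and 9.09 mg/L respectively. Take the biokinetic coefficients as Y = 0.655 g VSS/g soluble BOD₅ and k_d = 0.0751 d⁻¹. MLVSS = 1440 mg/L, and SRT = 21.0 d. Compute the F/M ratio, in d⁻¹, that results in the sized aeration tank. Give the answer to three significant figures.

F/M ≈ 0.190 d⁻¹

From the SRT design equation V = Y Q (S₀−S) θ_c / [X (1 + k_d θ_c)] = 0.655 × 5.90 × (578 − 9.09) × 21.0 / [1440 × (1 + 0.0751 × 21.0)] = 4.62×10^4 / 3711 = 12.44 m³.
Food-to-microorganism ratio F/M = Q S₀ / (V X) = 5.90 × 578 / (12.44 × 1440) = 0.1904 d⁻¹.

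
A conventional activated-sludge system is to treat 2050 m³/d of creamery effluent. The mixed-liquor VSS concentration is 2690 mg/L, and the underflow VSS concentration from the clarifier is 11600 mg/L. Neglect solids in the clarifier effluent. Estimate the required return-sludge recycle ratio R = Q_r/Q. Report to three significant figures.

R ≈ 0.302

Mass balance around the secondary clarifier (neglecting effluent solids): R = X / (X_r − X) = 2690 / (11600 − 2690) = 0.3019.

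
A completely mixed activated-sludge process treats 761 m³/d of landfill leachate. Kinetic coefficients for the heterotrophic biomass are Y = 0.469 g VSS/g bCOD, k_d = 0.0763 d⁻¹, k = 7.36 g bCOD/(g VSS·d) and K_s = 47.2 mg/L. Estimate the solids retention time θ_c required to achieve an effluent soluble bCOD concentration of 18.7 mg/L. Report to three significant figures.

θ_c ≈ 1.11 d

Specific growth rate at S = 18.7 mg/L: μ = YkS/(K_s+S) = 0.469·7.36·18.7/(47.2+18.7) = 0.9795 d⁻¹.
θ_c = 1/(μ − k_d) = 1/(0.9795 − 0.0763) = 1/0.9032 = 1.107 d.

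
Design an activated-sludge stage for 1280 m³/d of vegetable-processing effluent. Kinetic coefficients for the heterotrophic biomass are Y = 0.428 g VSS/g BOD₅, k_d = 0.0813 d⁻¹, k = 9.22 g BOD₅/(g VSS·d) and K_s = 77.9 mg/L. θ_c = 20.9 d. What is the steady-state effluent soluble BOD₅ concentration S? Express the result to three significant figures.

From the Monod/SRT balance for a CMAS, S = K_s·(1+k_d θ_c)/[θ_c·(Y k − k_d) − 1] = 77.9 × (1 + 0.0813 × 20.9) / [20.9 × (0.428 × 9.22 − 0.0813) − 1] = 210.3 / 79.78 = 2.636 mg/L.

S ≈ 2.64 mg/L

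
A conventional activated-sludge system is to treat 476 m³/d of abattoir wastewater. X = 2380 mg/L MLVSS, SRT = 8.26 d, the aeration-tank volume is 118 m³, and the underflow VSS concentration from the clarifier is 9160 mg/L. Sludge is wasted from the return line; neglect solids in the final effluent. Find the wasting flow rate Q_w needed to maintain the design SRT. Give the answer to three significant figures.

Q_w ≈ 3.71 m³/d

Q_w = (V·X)/(θ_c X_r) = 118.0 × 2380 / (8.26 × 9160) = 3.712 m³/d.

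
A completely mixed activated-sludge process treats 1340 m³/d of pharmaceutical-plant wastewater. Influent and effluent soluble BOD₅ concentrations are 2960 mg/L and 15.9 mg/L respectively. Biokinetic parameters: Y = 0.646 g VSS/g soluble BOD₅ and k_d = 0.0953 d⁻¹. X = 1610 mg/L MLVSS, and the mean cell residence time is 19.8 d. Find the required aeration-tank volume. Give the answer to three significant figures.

Rearranging the biomass balance for a CMAS with decay, V = Y·Q·ΔS·θ_c / [X·(1+k_d θ_c)] = 0.646 × 1340 × (2960 − 15.9) × 19.8 / [1610 × (1 + 0.0953 × 19.8)] = 5.05×10^7 / 4648 = 10857 m³.

V ≈ 10900 m³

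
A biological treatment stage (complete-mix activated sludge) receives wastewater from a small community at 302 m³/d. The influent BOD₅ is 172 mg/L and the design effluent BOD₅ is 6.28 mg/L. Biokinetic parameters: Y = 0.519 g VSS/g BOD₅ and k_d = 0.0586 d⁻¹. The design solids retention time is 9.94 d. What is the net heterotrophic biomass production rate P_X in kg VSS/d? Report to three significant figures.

P_X ≈ 16.4 kg VSS/d

Y_obs = Y / (1 + k_d θ_c) = 0.519 / (1 + 0.0586 × 9.94) = 0.519 / 1.582 = 0.3280.
Mass of BOD₅ removed per day: Q(S₀ − S) = 302 × 165.7 g/m³ = 50.05 kg/d.
P_X = Y_obs · Q(S₀ − S) = 0.3280 × 50.05 = 16.41 kg VSS/d.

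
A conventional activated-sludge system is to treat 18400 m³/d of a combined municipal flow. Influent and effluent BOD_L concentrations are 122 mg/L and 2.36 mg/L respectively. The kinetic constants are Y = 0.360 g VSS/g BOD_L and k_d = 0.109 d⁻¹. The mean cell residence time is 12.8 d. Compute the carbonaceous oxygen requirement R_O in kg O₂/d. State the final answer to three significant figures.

Observed yield with endogenous decay: Y_obs = Y / (1 + k_d·θ_c) = 0.360 / (1 + 0.109 × 12.8) = 0.360 / 2.395 = 0.1503 g VSS/g BOD_L.
ΔS = 122 − 2.36 = 119.6 mg/L, so the substrate removal rate is 18400 × 119.6/1000 = 2201 kg BOD_L/d.
Net sludge production P_X = 0.1503 × 2201 = 330.9 kg VSS/d.
R_O = Q·(S₀ − S) − 1.42·P_X = 2201 − 1.42 × 330.9 = 1732 kg O₂/d.

R_O ≈ 1730 kg O₂/d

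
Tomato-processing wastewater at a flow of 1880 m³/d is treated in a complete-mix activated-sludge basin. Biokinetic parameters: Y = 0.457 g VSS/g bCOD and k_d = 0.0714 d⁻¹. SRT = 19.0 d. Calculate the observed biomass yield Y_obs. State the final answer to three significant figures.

Observed yield with endogenous decay: Y_obs = Y / (1 + k_d·θ_c) = 0.457 / (1 + 0.0714 × 19.0) = 0.457 / 2.357 = 0.1939 g VSS/g bCOD.

Y_obs ≈ 0.194 g VSS/g bCOD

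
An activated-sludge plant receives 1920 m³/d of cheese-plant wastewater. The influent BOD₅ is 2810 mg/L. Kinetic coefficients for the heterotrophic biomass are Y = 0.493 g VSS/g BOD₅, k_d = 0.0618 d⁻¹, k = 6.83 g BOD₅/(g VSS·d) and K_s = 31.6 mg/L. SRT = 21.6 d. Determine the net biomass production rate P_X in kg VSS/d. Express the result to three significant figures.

P_X ≈ 1140 kg VSS/d

Effluent substrate depends only on kinetics and SRT: S = K_s(1 + k_d θ_c) / [θ_c(Yk − k_d) − 1] = 31.6 × (1 + 0.0618 × 21.6) / [21.6 × (0.493 × 6.83 − 0.0618) − 1] = 73.78 / 70.40 = 1.048 mg/L.
The observed yield is Y_obs = Y/(1 + k_d·θ_c) = 0.493 / (1 + 0.0618 × 21.6) = 0.493 / 2.335 = 0.2111 g VSS per g BOD₅ removed.
Q·(S₀ − S) = 1920 × (2810 − 1.05) × 10⁻³ = 5393 kg/d removed.
Net biomass production P_X = Y_obs × Q·(S₀ − S) = 0.2111 × 5393 = 1139 kg VSS/d.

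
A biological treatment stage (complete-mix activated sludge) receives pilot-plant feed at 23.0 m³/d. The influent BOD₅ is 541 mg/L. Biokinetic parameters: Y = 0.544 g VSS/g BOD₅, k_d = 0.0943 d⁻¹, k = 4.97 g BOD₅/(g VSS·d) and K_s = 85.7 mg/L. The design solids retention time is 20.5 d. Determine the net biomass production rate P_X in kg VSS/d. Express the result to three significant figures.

Effluent substrate depends only on kinetics and SRT: S = K_s(1 + k_d θ_c) / [θ_c(Yk − k_d) − 1] = 85.7 × (1 + 0.0943 × 20.5) / [20.5 × (0.544 × 4.97 − 0.0943) − 1] = 251.4 / 52.49 = 4.789 mg/L.
Y_obs = Y / (1 + k_d θ_c) = 0.544 / (1 + 0.0943 × 20.5) = 0.544 / 2.933 = 0.1855.
Mass of BOD₅ removed per day: Q(S₀ − S) = 23.0 × 536.2 g/m³ = 12.33 kg/d.
Net biomass production P_X = Y_obs × Q·(S₀ − S) = 0.1855 × 12.33 = 2.287 kg VSS/d.

P_X ≈ 2.29 kg VSS/d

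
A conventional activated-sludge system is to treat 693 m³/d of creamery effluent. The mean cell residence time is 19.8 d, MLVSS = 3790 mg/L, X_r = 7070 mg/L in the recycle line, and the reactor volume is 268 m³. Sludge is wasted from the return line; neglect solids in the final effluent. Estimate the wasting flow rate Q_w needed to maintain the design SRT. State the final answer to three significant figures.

Q_w ≈ 7.26 m³/d

Q_w = (V·X)/(θ_c X_r) = 268.0 × 3790 / (19.8 × 7070) = 7.256 m³/d.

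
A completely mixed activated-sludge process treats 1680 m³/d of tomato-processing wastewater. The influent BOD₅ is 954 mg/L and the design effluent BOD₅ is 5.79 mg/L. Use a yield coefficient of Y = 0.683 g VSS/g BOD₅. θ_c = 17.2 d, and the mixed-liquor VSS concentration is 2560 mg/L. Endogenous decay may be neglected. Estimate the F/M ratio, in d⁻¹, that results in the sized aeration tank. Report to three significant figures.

V·X = Y·Q·ΔS·θ_c gives V = 0.683 × 1680 × (954 − 5.79) × 17.2 / 2560 = 7310 m³.
F/M = Q·S₀ / (V·X) = 1680 × 954 / (7310 × 2560) = 0.08564 g BOD₅·(g VSS·d)⁻¹.

F/M ≈ 0.0856 d⁻¹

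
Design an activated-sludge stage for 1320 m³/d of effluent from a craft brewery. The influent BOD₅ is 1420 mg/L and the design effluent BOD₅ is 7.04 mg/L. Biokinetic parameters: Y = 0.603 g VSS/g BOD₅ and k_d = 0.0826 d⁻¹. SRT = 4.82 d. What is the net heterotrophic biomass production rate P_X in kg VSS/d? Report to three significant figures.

Y_obs = Y / (1 + k_d θ_c) = 0.603 / (1 + 0.0826 × 4.82) = 0.603 / 1.398 = 0.4313.
Substrate removed = Q·(S₀ − S) = 1320 m³/d × (1420 − 7.04) g/m³ = 1.87×10^6 g/d = 1865 kg/d.
Biomass produced: P_X = Y_obs·Q·ΔS = 0.4313 × 1865 ≈ 804.4 kg VSS/d.

P_X ≈ 804 kg VSS/d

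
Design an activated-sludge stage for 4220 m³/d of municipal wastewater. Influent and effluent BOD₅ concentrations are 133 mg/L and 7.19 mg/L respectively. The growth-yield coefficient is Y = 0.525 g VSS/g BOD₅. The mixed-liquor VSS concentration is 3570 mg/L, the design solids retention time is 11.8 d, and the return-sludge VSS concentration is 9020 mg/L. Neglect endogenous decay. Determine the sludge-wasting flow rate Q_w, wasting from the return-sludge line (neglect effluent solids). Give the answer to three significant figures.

V·X = Y·Q·ΔS·θ_c gives V = 0.525 × 4220 × (133 − 7.19) × 11.8 / 3570 = 921.3 m³.
θ_c = V·X/(Q_w·X_r) when wasting from the recycle, so Q_w = V·X/(θ_c·X_r) = 921.3 × 3570 / (11.8 × 9020) = 30.90 m³/d.

Q_w ≈ 30.9 m³/d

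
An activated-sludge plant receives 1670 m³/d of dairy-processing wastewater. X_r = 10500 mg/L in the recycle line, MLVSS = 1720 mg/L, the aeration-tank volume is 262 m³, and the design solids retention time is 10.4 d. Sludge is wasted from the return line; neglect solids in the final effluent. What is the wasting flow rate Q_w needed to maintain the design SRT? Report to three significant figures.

Q_w = (V·X)/(θ_c X_r) = 262.0 × 1720 / (10.4 × 10500) = 4.127 m³/d.

Q_w ≈ 4.13 m³/d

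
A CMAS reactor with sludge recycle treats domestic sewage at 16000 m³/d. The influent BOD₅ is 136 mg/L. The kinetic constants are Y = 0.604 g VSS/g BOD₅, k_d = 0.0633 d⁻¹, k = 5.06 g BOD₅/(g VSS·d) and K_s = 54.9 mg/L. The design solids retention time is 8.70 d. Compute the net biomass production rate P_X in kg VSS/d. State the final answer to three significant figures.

For a completely mixed reactor with recycle the Lawrence–McCarty relation gives S = K_s·(1 + k_d·θ_c) / [θ_c·(Y·k − k_d) − 1] = 54.9 × (1 + 0.0633 × 8.70) / [8.70 × (0.604 × 5.06 − 0.0633) − 1] = 85.13 / 25.04 = 3.400 mg/L.
Correct the yield for decay: Y_obs = Y/(1 + k_d θ_c) = 0.604 / (1 + 0.0633 × 8.70) = 0.604 / 1.551 = 0.3895.
Substrate removed = Q·(S₀ − S) = 16000 m³/d × (136 − 3.40) g/m³ = 2.12×10^6 g/d = 2122 kg/d.
Biomass produced: P_X = Y_obs·Q·ΔS = 0.3895 × 2122 ≈ 826.4 kg VSS/d.

P_X ≈ 826 kg VSS/d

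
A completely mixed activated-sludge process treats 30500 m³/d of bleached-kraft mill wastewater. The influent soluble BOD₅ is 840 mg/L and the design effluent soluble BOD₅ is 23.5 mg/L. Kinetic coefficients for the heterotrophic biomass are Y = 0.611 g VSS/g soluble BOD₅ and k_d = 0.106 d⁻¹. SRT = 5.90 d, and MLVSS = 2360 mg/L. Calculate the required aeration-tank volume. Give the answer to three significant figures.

Rearranging the biomass balance for a CMAS with decay, V = Y·Q·ΔS·θ_c / [X·(1+k_d θ_c)] = 0.611 × 30500 × (840 − 23.5) × 5.90 / [2360 × (1 + 0.106 × 5.90)] = 8.98×10^7 / 3836 = 23403 m³.

V ≈ 23400 m³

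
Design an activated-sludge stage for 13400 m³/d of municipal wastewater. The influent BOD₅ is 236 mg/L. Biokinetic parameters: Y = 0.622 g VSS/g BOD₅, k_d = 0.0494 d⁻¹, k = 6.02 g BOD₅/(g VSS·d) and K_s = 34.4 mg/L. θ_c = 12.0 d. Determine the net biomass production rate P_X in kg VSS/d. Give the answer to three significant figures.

P_X ≈ 1230 kg VSS/d

Effluent substrate depends only on kinetics and SRT: S = K_s(1 + k_d θ_c) / [θ_c(Yk − k_d) − 1] = 34.4 × (1 + 0.0494 × 12.0) / [12.0 × (0.622 × 6.02 − 0.0494) − 1] = 54.79 / 43.34 = 1.264 mg/L.
Observed yield with endogenous decay: Y_obs = Y / (1 + k_d·θ_c) = 0.622 / (1 + 0.0494 × 12.0) = 0.622 / 1.593 = 0.3905 g VSS/g BOD₅.
ΔS = 236 − 1.26 = 234.7 mg/L, so the substrate removal rate is 13400 × 234.7/1000 = 3146 kg BOD₅/d.
Biomass produced: P_X = Y_obs·Q·ΔS = 0.3905 × 3146 ≈ 1228 kg VSS/d.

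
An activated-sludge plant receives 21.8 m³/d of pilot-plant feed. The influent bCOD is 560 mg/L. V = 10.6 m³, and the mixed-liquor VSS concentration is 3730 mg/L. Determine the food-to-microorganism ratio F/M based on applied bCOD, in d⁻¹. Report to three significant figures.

F/M ≈ 0.309 d⁻¹

Food-to-microorganism ratio F/M = Q S₀ / (V X) = 21.8 × 560 / (10.60 × 3730) = 0.3088 d⁻¹.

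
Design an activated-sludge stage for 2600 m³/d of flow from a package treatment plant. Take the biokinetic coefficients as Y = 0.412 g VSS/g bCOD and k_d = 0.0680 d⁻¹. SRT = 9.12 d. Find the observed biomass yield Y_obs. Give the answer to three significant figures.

Y_obs ≈ 0.254 g VSS/g bCOD

Y_obs = Y / (1 + k_d θ_c) = 0.412 / (1 + 0.0680 × 9.12) = 0.412 / 1.620 = 0.2543.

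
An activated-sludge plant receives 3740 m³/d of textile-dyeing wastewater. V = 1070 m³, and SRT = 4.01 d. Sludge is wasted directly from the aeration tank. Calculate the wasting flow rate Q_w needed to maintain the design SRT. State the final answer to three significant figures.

With mixed-liquor wasting, θ_c = V/Q_w, so Q_w = V/θ_c = 1070/4.01 = 266.8 m³/d.

Q_w ≈ 267 m³/d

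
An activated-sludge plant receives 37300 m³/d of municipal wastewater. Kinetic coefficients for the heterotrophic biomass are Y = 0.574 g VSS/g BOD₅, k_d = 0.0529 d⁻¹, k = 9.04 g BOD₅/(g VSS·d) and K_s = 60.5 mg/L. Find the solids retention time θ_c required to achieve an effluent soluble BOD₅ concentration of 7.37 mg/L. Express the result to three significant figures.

θ_c ≈ 1.96 d

Specific growth rate at S = 7.37 mg/L: μ = YkS/(K_s+S) = 0.574·9.04·7.37/(60.5+7.37) = 0.5635 d⁻¹.
Then 1/θ_c = μ − k_d = 0.5635 − 0.0529 = 0.5106 d⁻¹, giving θ_c = 1.959 d.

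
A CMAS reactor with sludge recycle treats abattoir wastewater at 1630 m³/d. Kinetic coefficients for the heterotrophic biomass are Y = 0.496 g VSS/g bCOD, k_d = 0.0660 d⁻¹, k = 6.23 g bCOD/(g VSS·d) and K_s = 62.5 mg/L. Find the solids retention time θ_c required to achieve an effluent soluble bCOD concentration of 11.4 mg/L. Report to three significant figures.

θ_c ≈ 2.43 d

At the target effluent, Y k S/(K_s+S) = 0.496×6.23×11.4/73.90 = 0.4767 d⁻¹.
1/θ_c = 0.4767 − 0.0660 = 0.4107 d⁻¹, so θ_c = 2.435 d.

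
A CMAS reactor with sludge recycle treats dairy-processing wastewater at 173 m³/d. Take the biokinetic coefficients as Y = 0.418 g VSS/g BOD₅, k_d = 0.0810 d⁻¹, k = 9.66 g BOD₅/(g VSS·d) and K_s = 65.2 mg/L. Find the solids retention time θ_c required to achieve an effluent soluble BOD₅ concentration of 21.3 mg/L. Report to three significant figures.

θ_c ≈ 1.09 d

Specific growth rate at S = 21.3 mg/L: μ = YkS/(K_s+S) = 0.418·9.66·21.3/(65.2+21.3) = 0.9943 d⁻¹.
1/θ_c = 0.9943 − 0.0810 = 0.9133 d⁻¹, so θ_c = 1.095 d.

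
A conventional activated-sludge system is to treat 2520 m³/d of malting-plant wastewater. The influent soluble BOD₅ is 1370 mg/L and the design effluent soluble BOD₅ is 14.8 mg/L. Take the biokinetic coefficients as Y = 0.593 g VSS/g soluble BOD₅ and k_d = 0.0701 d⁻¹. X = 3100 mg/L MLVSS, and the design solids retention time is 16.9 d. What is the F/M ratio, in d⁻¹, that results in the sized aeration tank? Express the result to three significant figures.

From the SRT design equation V = Y Q (S₀−S) θ_c / [X (1 + k_d θ_c)] = 0.593 × 2520 × (1370 − 14.8) × 16.9 / [3100 × (1 + 0.0701 × 16.9)] = 3.42×10^7 / 6773 = 5054 m³.
F/M = Q·S₀ / (V·X) = 2520 × 1370 / (5054 × 3100) = 0.2204 g soluble BOD₅·(g VSS·d)⁻¹.

F/M ≈ 0.220 d⁻¹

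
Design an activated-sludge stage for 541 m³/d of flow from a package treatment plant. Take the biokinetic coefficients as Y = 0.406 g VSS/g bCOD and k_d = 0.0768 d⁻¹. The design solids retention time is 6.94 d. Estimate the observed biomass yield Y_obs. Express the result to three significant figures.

Observed yield with endogenous decay: Y_obs = Y / (1 + k_d·θ_c) = 0.406 / (1 + 0.0768 × 6.94) = 0.406 / 1.533 = 0.2648 g VSS/g bCOD.

Y_obs ≈ 0.265 g VSS/g bCOD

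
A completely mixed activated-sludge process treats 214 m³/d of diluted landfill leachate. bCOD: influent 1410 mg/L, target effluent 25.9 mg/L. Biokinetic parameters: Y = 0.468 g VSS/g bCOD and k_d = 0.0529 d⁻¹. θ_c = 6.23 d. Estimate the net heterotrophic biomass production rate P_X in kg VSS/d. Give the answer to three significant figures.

P_X ≈ 104 kg VSS/d

Observed yield with endogenous decay: Y_obs = Y / (1 + k_d·θ_c) = 0.468 / (1 + 0.0529 × 6.23) = 0.468 / 1.330 = 0.3520 g VSS/g bCOD.
Mass of bCOD removed per day: Q(S₀ − S) = 214 × 1384 g/m³ = 296.2 kg/d.
Net biomass production P_X = Y_obs × Q·(S₀ − S) = 0.3520 × 296.2 = 104.3 kg VSS/d.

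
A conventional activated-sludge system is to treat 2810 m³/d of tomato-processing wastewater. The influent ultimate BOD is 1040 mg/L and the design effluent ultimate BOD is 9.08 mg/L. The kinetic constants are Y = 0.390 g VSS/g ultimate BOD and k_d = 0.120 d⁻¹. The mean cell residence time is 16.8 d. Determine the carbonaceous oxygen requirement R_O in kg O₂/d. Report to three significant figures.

R_O ≈ 2360 kg O₂/d

Correct the yield for decay: Y_obs = Y/(1 + k_d θ_c) = 0.390 / (1 + 0.120 × 16.8) = 0.390 / 3.016 = 0.1293.
ΔS = 1040 − 9.08 = 1031 mg/L, so the substrate removal rate is 2810 × 1031/1000 = 2897 kg ultimate BOD/d.
P_X = Y_obs·Q·(S₀ − S) = 0.1293 × 2897 = 374.6 kg VSS/d.
Carbonaceous O₂ demand = substrate oxidised − cell-mass equivalent = 2897 − 1.42 × 374.6 = 2365 kg O₂/d.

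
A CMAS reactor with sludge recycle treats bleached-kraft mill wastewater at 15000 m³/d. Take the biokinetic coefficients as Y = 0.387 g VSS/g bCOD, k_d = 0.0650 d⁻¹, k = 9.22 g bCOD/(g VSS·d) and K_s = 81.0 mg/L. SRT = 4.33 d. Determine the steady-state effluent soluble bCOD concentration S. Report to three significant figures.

S ≈ 7.33 mg/L

Effluent substrate depends only on kinetics and SRT: S = K_s(1 + k_d θ_c) / [θ_c(Yk − k_d) − 1] = 81.0 × (1 + 0.0650 × 4.33) / [4.33 × (0.387 × 9.22 − 0.0650) − 1] = 103.8 / 14.17 = 7.326 mg/L.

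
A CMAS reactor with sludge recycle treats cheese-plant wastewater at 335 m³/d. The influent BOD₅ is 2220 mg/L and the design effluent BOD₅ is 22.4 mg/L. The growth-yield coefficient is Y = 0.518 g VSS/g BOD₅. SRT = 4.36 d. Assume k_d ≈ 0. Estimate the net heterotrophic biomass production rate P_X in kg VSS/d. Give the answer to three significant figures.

P_X ≈ 381 kg VSS/d

No decay correction is needed, so Y_obs = Y = 0.518.
Substrate removed = Q·(S₀ − S) = 335 m³/d × (2220 − 22.4) g/m³ = 7.36×10^5 g/d = 736.2 kg/d.
Net biomass production P_X = Y_obs × Q·(S₀ − S) = 0.5180 × 736.2 = 381.3 kg VSS/d.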